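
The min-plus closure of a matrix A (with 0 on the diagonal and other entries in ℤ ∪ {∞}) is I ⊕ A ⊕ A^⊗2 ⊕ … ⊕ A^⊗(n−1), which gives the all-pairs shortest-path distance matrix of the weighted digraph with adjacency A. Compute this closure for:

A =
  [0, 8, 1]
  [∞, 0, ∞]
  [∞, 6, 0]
Closure =
  [0, 7, 1]
  [∞, 0, ∞]
  [∞, 6, 0]

This is the Floyd-Warshall all-pairs shortest-path computation. For each intermediate vertex k = 0, 1, …, 2, update dist[i][j] ← min(dist[i][j], dist[i][k] + dist[k][j]). The final matrix gives, for each (i, j), the minimum total weight of any directed path from i to j (possibly empty when i = j).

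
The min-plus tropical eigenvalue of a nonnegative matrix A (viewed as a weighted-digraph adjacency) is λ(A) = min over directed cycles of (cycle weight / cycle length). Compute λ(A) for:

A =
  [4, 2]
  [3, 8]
λ(A) = 5/2

Enumerate directed cycles and compute their means (weight / length). Sample:
  cycle 0 → 0: weight = 4, length = 1, mean = 4/1 ≈ 4.000
  cycle 1 → 1: weight = 8, length = 1, mean = 8/1 ≈ 8.000
  cycle 0 → 1 → 0: weight = 5, length = 2, mean = 5/2 ≈ 2.500
  cycle 1 → 0 → 1: weight = 5, length = 2, mean = 5/2 ≈ 2.500
Minimum mean = 2.500, attained e.g. along the cycle 0 → 1 → 0 with weight 5 and length 2. So λ(A) = 5/2 = 5/2.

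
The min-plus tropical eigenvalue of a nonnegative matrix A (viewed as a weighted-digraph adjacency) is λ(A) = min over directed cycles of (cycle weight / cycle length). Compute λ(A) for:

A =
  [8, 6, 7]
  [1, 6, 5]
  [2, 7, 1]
λ(A) = 1

Enumerate directed cycles and compute their means (weight / length). Sample:
  cycle 0 → 0: weight = 8, length = 1, mean = 8/1 ≈ 8.000
  cycle 1 → 1: weight = 6, length = 1, mean = 6/1 ≈ 6.000
  cycle 2 → 2: weight = 1, length = 1, mean = 1/1 ≈ 1.000
  cycle 0 → 1 → 0: weight = 7, length = 2, mean = 7/2 ≈ 3.500
  cycle 0 → 2 → 0: weight = 9, length = 2, mean = 9/2 ≈ 4.500
  cycle 1 → 0 → 1: weight = 7, length = 2, mean = 7/2 ≈ 3.500
Minimum mean = 1.000, attained e.g. along the cycle 2 → 2 with weight 1 and length 1. So λ(A) = 1/1 = 1.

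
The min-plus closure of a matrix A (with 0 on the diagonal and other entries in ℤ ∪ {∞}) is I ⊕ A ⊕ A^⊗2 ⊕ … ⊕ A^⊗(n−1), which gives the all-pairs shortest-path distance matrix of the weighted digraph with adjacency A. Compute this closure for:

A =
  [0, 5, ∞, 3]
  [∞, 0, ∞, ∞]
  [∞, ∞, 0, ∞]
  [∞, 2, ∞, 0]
Closure =
  [0, 5, ∞, 3]
  [∞, 0, ∞, ∞]
  [∞, ∞, 0, ∞]
  [∞, 2, ∞, 0]

This is the Floyd-Warshall all-pairs shortest-path computation. For each intermediate vertex k = 0, 1, …, 3, update dist[i][j] ← min(dist[i][j], dist[i][k] + dist[k][j]). The final matrix gives, for each (i, j), the minimum total weight of any directed path from i to j (possibly empty when i = j).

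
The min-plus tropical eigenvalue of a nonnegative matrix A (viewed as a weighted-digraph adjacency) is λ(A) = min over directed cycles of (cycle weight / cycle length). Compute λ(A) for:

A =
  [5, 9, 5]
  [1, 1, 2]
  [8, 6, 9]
λ(A) = 1

Enumerate directed cycles and compute their means (weight / length). Sample:
  cycle 0 → 0: weight = 5, length = 1, mean = 5/1 ≈ 5.000
  cycle 1 → 1: weight = 1, length = 1, mean = 1/1 ≈ 1.000
  cycle 2 → 2: weight = 9, length = 1, mean = 9/1 ≈ 9.000
  cycle 0 → 1 → 0: weight = 10, length = 2, mean = 10/2 ≈ 5.000
  cycle 0 → 2 → 0: weight = 13, length = 2, mean = 13/2 ≈ 6.500
  cycle 1 → 0 → 1: weight = 10, length = 2, mean = 10/2 ≈ 5.000
Minimum mean = 1.000, attained e.g. along the cycle 1 → 1 with weight 1 and length 1. So λ(A) = 1/1 = 1.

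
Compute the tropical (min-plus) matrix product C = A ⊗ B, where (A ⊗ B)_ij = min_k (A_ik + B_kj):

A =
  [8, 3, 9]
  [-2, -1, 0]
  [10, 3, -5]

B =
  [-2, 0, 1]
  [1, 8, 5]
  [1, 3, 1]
A ⊗ B =
  [4, 8, 8]
  [-4, -2, -1]
  [-4, -2, -4]

Apply the min-plus product entry-by-entry:
  C[0][0] = min over k of (A[0][0] + B[0][0] = 8 + -2 = 6, A[0][1] + B[1][0] = 3 + 1 = 4, A[0][2] + B[2][0] = 9 + 1 = 10) = 4 (attained at k = 1)
  C[0][1] = min over k of (A[0][0] + B[0][1] = 8 + 0 = 8, A[0][1] + B[1][1] = 3 + 8 = 11, A[0][2] + B[2][1] = 9 + 3 = 12) = 8 (attained at k = 0)
  C[0][2] = min over k of (A[0][0] + B[0][2] = 8 + 1 = 9, A[0][1] + B[1][2] = 3 + 5 = 8, A[0][2] + B[2][2] = 9 + 1 = 10) = 8 (attained at k = 1)
  C[1][0] = min over k of (A[1][0] + B[0][0] = -2 + -2 = -4, A[1][1] + B[1][0] = -1 + 1 = 0, A[1][2] + B[2][0] = 0 + 1 = 1) = -4 (attained at k = 0)
  C[1][1] = min over k of (A[1][0] + B[0][1] = -2 + 0 = -2, A[1][1] + B[1][1] = -1 + 8 = 7, A[1][2] + B[2][1] = 0 + 3 = 3) = -2 (attained at k = 0)
  C[1][2] = min over k of (A[1][0] + B[0][2] = -2 + 1 = -1, A[1][1] + B[1][2] = -1 + 5 = 4, A[1][2] + B[2][2] = 0 + 1 = 1) = -1 (attained at k = 0)
  C[2][0] = min over k of (A[2][0] + B[0][0] = 10 + -2 = 8, A[2][1] + B[1][0] = 3 + 1 = 4, A[2][2] + B[2][0] = -5 + 1 = -4) = -4 (attained at k = 2)
  C[2][1] = min over k of (A[2][0] + B[0][1] = 10 + 0 = 10, A[2][1] + B[1][1] = 3 + 8 = 11, A[2][2] + B[2][1] = -5 + 3 = -2) = -2 (attained at k = 2)
  C[2][2] = min over k of (A[2][0] + B[0][2] = 10 + 1 = 11, A[2][1] + B[1][2] = 3 + 5 = 8, A[2][2] + B[2][2] = -5 + 1 = -4) = -4 (attained at k = 2)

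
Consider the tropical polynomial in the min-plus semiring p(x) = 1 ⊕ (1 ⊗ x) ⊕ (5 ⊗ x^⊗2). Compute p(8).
p(8) = 1

A tropical monomial a ⊗ x^⊗i evaluates to a + i · x. Evaluating each term at x = 8:
  Term 0 contributes 1 + 0 · 8 = 1
  Term 1 contributes 1 + 1 · 8 = 9
  Term 2 contributes 5 + 2 · 8 = 21
p(8) = ⊕ of these = min[1, 9, 21] = 1.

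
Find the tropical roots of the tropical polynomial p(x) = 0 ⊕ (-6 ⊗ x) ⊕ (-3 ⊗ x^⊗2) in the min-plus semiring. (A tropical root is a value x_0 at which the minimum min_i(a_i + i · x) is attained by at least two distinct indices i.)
Roots: {-3, 6}

Each tropical root is a break point of the lower envelope of the lines y = a_i + i · x (there are 3 lines, with slopes 0, 1, ..., 2). Only the lines that attain the minimum somewhere contribute to roots; other lines are dominated. Here the surviving (envelope) indices are i = 2, i = 1, i = 0.
Intersections between consecutive envelope lines give the roots: for adjacent envelope indices i < j the intersection is x = (a_i − a_j) / (j − i). Reading off the sorted break points: {-3, 6}.
Verification: at each break x_0, at least two indices attain the minimum of min_i(a_i + i · x_0).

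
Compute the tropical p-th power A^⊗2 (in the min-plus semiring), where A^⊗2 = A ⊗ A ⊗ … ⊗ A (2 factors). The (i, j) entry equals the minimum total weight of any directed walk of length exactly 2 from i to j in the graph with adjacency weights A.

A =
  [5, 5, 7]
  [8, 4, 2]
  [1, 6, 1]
A^⊗2 =
  [8, 9, 7]
  [3, 8, 3]
  [2, 6, 2]

Each entry (A^⊗2)_ij equals the minimum over all length-2 walks i = v_0 → v_1 → … → v_2 = j of Σ_t A[v_t][v_{t+1}]. For example, for (i, j) = (0, 2) we minimise over 3 possible intermediate vertex sequences; the minimum is 7, attained along the walk 0 → 1 → 2.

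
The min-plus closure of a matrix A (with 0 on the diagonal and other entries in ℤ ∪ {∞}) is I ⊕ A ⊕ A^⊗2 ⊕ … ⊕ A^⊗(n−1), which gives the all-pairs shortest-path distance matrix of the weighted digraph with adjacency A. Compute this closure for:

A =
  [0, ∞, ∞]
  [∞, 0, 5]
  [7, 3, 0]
Closure =
  [0, ∞, ∞]
  [12, 0, 5]
  [7, 3, 0]

This is the Floyd-Warshall all-pairs shortest-path computation. For each intermediate vertex k = 0, 1, …, 2, update dist[i][j] ← min(dist[i][j], dist[i][k] + dist[k][j]). The final matrix gives, for each (i, j), the minimum total weight of any directed path from i to j (possibly empty when i = j).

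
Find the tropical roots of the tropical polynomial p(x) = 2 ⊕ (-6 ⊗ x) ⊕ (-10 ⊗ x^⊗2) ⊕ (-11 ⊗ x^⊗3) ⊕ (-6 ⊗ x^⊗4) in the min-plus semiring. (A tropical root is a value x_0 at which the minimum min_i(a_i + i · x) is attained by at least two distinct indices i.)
Roots: {-5, 1, 4, 8}

Each tropical root is a break point of the lower envelope of the lines y = a_i + i · x (there are 5 lines, with slopes 0, 1, ..., 4). Only the lines that attain the minimum somewhere contribute to roots; other lines are dominated. Here the surviving (envelope) indices are i = 4, i = 3, i = 2, i = 1, i = 0.
Intersections between consecutive envelope lines give the roots: for adjacent envelope indices i < j the intersection is x = (a_i − a_j) / (j − i). Reading off the sorted break points: {-5, 1, 4, 8}.
Verification: at each break x_0, at least two indices attain the minimum of min_i(a_i + i · x_0).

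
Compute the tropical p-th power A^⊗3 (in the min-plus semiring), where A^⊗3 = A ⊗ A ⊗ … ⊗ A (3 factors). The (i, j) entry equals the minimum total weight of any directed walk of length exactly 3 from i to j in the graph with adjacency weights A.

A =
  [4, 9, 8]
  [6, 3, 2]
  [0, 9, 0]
A^⊗3 =
  [8, 15, 8]
  [2, 9, 2]
  [0, 9, 0]

Each entry (A^⊗3)_ij equals the minimum over all length-3 walks i = v_0 → v_1 → … → v_3 = j of Σ_t A[v_t][v_{t+1}]. For example, for (i, j) = (0, 2) we minimise over 9 possible intermediate vertex sequences; the minimum is 8, attained along the walk 0 → 2 → 2 → 2.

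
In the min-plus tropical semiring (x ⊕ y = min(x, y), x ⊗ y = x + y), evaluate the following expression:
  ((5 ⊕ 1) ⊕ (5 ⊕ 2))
((5 ⊕ 1) ⊕ (5 ⊕ 2)) = 1

Expand innermost to outermost. Recall ⊕ takes the minimum of its arguments and ⊗ takes their sum. Working out the expression ((5 ⊕ 1) ⊕ (5 ⊕ 2)) gives 1.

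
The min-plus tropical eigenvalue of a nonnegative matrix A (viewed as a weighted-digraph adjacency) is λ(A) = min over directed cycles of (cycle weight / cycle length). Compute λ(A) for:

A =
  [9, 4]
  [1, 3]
λ(A) = 5/2

Enumerate directed cycles and compute their means (weight / length). Sample:
  cycle 0 → 0: weight = 9, length = 1, mean = 9/1 ≈ 9.000
  cycle 1 → 1: weight = 3, length = 1, mean = 3/1 ≈ 3.000
  cycle 0 → 1 → 0: weight = 5, length = 2, mean = 5/2 ≈ 2.500
  cycle 1 → 0 → 1: weight = 5, length = 2, mean = 5/2 ≈ 2.500
Minimum mean = 2.500, attained e.g. along the cycle 0 → 1 → 0 with weight 5 and length 2. So λ(A) = 5/2 = 5/2.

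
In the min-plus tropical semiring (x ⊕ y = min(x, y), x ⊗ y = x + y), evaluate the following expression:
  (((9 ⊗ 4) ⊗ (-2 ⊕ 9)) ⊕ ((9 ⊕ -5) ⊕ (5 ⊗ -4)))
(((9 ⊗ 4) ⊗ (-2 ⊕ 9)) ⊕ ((9 ⊕ -5) ⊕ (5 ⊗ -4))) = -5

Expand innermost to outermost. Recall ⊕ takes the minimum of its arguments and ⊗ takes their sum. Working out the expression (((9 ⊗ 4) ⊗ (-2 ⊕ 9)) ⊕ ((9 ⊕ -5) ⊕ (5 ⊗ -4))) gives -5.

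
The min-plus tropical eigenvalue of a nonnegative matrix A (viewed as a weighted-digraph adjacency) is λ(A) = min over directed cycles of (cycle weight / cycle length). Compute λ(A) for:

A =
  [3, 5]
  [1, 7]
λ(A) = 3

Enumerate directed cycles and compute their means (weight / length). Sample:
  cycle 0 → 0: weight = 3, length = 1, mean = 3/1 ≈ 3.000
  cycle 1 → 1: weight = 7, length = 1, mean = 7/1 ≈ 7.000
  cycle 0 → 1 → 0: weight = 6, length = 2, mean = 6/2 ≈ 3.000
  cycle 1 → 0 → 1: weight = 6, length = 2, mean = 6/2 ≈ 3.000
Minimum mean = 3.000, attained e.g. along the cycle 0 → 0 with weight 3 and length 1. So λ(A) = 3/1 = 3.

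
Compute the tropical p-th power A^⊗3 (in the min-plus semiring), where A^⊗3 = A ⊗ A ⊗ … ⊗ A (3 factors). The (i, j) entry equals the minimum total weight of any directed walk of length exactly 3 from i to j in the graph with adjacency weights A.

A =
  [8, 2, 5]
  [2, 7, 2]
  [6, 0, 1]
A^⊗3 =
  [7, 4, 5]
  [4, 3, 4]
  [3, 2, 3]

Each entry (A^⊗3)_ij equals the minimum over all length-3 walks i = v_0 → v_1 → … → v_3 = j of Σ_t A[v_t][v_{t+1}]. For example, for (i, j) = (0, 2) we minimise over 9 possible intermediate vertex sequences; the minimum is 5, attained along the walk 0 → 1 → 2 → 2.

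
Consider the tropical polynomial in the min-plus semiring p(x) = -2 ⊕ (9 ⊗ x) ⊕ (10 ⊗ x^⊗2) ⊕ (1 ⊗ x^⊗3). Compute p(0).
p(0) = -2

A tropical monomial a ⊗ x^⊗i evaluates to a + i · x. Evaluating each term at x = 0:
  Term 0 contributes -2 + 0 · 0 = -2
  Term 1 contributes 9 + 1 · 0 = 9
  Term 2 contributes 10 + 2 · 0 = 10
  Term 3 contributes 1 + 3 · 0 = 1
p(0) = ⊕ of these = min[-2, 9, 10, 1] = -2.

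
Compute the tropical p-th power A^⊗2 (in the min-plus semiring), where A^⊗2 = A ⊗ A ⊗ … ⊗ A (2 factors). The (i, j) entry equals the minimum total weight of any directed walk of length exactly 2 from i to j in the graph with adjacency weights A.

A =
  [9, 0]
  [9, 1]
A^⊗2 =
  [9, 1]
  [10, 2]

Each entry (A^⊗2)_ij equals the minimum over all length-2 walks i = v_0 → v_1 → … → v_2 = j of Σ_t A[v_t][v_{t+1}]. For example, for (i, j) = (0, 1) we minimise over 2 possible intermediate vertex sequences; the minimum is 1, attained along the walk 0 → 1 → 1.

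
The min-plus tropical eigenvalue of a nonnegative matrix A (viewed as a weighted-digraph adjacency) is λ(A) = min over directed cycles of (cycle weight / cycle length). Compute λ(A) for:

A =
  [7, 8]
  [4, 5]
λ(A) = 5

Enumerate directed cycles and compute their means (weight / length). Sample:
  cycle 0 → 0: weight = 7, length = 1, mean = 7/1 ≈ 7.000
  cycle 1 → 1: weight = 5, length = 1, mean = 5/1 ≈ 5.000
  cycle 0 → 1 → 0: weight = 12, length = 2, mean = 12/2 ≈ 6.000
  cycle 1 → 0 → 1: weight = 12, length = 2, mean = 12/2 ≈ 6.000
Minimum mean = 5.000, attained e.g. along the cycle 1 → 1 with weight 5 and length 1. So λ(A) = 5/1 = 5.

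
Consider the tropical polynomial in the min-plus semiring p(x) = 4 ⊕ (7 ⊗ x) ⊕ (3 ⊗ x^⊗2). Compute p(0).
p(0) = 3

A tropical monomial a ⊗ x^⊗i evaluates to a + i · x. Evaluating each term at x = 0:
  Term 0 contributes 4 + 0 · 0 = 4
  Term 1 contributes 7 + 1 · 0 = 7
  Term 2 contributes 3 + 2 · 0 = 3
p(0) = ⊕ of these = min[4, 7, 3] = 3.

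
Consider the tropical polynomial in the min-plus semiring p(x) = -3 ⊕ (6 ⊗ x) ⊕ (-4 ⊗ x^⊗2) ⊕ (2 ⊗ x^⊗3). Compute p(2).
p(2) = -3

A tropical monomial a ⊗ x^⊗i evaluates to a + i · x. Evaluating each term at x = 2:
  Term 0 contributes -3 + 0 · 2 = -3
  Term 1 contributes 6 + 1 · 2 = 8
  Term 2 contributes -4 + 2 · 2 = 0
  Term 3 contributes 2 + 3 · 2 = 8
p(2) = ⊕ of these = min[-3, 8, 0, 8] = -3.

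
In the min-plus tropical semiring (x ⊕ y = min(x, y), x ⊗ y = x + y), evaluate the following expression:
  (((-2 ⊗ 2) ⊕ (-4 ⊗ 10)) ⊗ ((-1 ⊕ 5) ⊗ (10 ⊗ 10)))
(((-2 ⊗ 2) ⊕ (-4 ⊗ 10)) ⊗ ((-1 ⊕ 5) ⊗ (10 ⊗ 10))) = 19

Expand innermost to outermost. Recall ⊕ takes the minimum of its arguments and ⊗ takes their sum. Working out the expression (((-2 ⊗ 2) ⊕ (-4 ⊗ 10)) ⊗ ((-1 ⊕ 5) ⊗ (10 ⊗ 10))) gives 19.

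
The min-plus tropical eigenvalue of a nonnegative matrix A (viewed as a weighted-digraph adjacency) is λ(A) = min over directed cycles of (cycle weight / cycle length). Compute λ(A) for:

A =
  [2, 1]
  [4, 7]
λ(A) = 2

Enumerate directed cycles and compute their means (weight / length). Sample:
  cycle 0 → 0: weight = 2, length = 1, mean = 2/1 ≈ 2.000
  cycle 1 → 1: weight = 7, length = 1, mean = 7/1 ≈ 7.000
  cycle 0 → 1 → 0: weight = 5, length = 2, mean = 5/2 ≈ 2.500
  cycle 1 → 0 → 1: weight = 5, length = 2, mean = 5/2 ≈ 2.500
Minimum mean = 2.000, attained e.g. along the cycle 0 → 0 with weight 2 and length 1. So λ(A) = 2/1 = 2.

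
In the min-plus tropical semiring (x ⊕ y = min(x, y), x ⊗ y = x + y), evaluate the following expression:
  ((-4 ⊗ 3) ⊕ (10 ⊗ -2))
((-4 ⊗ 3) ⊕ (10 ⊗ -2)) = -1

Expand innermost to outermost. Recall ⊕ takes the minimum of its arguments and ⊗ takes their sum. Working out the expression ((-4 ⊗ 3) ⊕ (10 ⊗ -2)) gives -1.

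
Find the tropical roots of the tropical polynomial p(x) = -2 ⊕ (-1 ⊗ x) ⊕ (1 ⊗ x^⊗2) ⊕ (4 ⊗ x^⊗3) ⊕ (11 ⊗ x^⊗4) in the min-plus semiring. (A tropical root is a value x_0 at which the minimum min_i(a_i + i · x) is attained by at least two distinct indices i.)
Roots: {-7, -3, -2, -1}

Each tropical root is a break point of the lower envelope of the lines y = a_i + i · x (there are 5 lines, with slopes 0, 1, ..., 4). Only the lines that attain the minimum somewhere contribute to roots; other lines are dominated. Here the surviving (envelope) indices are i = 4, i = 3, i = 2, i = 1, i = 0.
Intersections between consecutive envelope lines give the roots: for adjacent envelope indices i < j the intersection is x = (a_i − a_j) / (j − i). Reading off the sorted break points: {-7, -3, -2, -1}.
Verification: at each break x_0, at least two indices attain the minimum of min_i(a_i + i · x_0).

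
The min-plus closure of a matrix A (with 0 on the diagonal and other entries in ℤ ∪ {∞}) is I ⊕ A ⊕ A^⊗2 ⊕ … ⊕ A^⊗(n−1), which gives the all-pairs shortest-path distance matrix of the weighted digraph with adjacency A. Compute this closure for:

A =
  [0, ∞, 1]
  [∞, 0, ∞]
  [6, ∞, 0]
Closure =
  [0, ∞, 1]
  [∞, 0, ∞]
  [6, ∞, 0]

This is the Floyd-Warshall all-pairs shortest-path computation. For each intermediate vertex k = 0, 1, …, 2, update dist[i][j] ← min(dist[i][j], dist[i][k] + dist[k][j]). The final matrix gives, for each (i, j), the minimum total weight of any directed path from i to j (possibly empty when i = j).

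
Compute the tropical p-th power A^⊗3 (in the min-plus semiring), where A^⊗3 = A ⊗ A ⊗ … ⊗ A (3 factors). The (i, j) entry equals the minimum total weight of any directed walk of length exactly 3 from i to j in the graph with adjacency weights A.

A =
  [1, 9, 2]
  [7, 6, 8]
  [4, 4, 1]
A^⊗3 =
  [3, 7, 4]
  [9, 13, 10]
  [6, 6, 3]

Each entry (A^⊗3)_ij equals the minimum over all length-3 walks i = v_0 → v_1 → … → v_3 = j of Σ_t A[v_t][v_{t+1}]. For example, for (i, j) = (0, 2) we minimise over 9 possible intermediate vertex sequences; the minimum is 4, attained along the walk 0 → 0 → 0 → 2.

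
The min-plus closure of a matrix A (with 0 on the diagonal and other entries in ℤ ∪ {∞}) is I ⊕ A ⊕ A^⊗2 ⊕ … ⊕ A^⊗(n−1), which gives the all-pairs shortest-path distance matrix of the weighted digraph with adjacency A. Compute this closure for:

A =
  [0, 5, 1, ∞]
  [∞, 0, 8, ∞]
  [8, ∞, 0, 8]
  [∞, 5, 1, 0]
Closure =
  [0, 5, 1, 9]
  [16, 0, 8, 16]
  [8, 13, 0, 8]
  [9, 5, 1, 0]

This is the Floyd-Warshall all-pairs shortest-path computation. For each intermediate vertex k = 0, 1, …, 3, update dist[i][j] ← min(dist[i][j], dist[i][k] + dist[k][j]). The final matrix gives, for each (i, j), the minimum total weight of any directed path from i to j (possibly empty when i = j).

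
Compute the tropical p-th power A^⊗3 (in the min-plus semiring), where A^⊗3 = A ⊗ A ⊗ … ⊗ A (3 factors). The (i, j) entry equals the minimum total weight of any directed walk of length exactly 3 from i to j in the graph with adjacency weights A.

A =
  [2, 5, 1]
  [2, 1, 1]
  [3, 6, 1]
A^⊗3 =
  [5, 7, 3]
  [4, 3, 3]
  [5, 8, 3]

Each entry (A^⊗3)_ij equals the minimum over all length-3 walks i = v_0 → v_1 → … → v_3 = j of Σ_t A[v_t][v_{t+1}]. For example, for (i, j) = (0, 2) we minimise over 9 possible intermediate vertex sequences; the minimum is 3, attained along the walk 0 → 2 → 2 → 2.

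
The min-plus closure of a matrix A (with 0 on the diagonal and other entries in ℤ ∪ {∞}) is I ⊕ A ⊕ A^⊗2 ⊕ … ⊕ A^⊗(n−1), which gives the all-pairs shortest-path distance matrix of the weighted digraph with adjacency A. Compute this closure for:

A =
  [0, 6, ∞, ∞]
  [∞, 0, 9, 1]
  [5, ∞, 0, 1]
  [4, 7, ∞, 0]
Closure =
  [0, 6, 15, 7]
  [5, 0, 9, 1]
  [5, 8, 0, 1]
  [4, 7, 16, 0]

This is the Floyd-Warshall all-pairs shortest-path computation. For each intermediate vertex k = 0, 1, …, 3, update dist[i][j] ← min(dist[i][j], dist[i][k] + dist[k][j]). The final matrix gives, for each (i, j), the minimum total weight of any directed path from i to j (possibly empty when i = j).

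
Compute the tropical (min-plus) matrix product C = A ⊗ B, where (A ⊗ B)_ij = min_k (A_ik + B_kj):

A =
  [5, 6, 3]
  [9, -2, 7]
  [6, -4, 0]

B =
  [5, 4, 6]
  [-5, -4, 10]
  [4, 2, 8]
A ⊗ B =
  [1, 2, 11]
  [-7, -6, 8]
  [-9, -8, 6]

Apply the min-plus product entry-by-entry:
  C[0][0] = min over k of (A[0][0] + B[0][0] = 5 + 5 = 10, A[0][1] + B[1][0] = 6 + -5 = 1, A[0][2] + B[2][0] = 3 + 4 = 7) = 1 (attained at k = 1)
  C[0][1] = min over k of (A[0][0] + B[0][1] = 5 + 4 = 9, A[0][1] + B[1][1] = 6 + -4 = 2, A[0][2] + B[2][1] = 3 + 2 = 5) = 2 (attained at k = 1)
  C[0][2] = min over k of (A[0][0] + B[0][2] = 5 + 6 = 11, A[0][1] + B[1][2] = 6 + 10 = 16, A[0][2] + B[2][2] = 3 + 8 = 11) = 11 (attained at k = 0)
  C[1][0] = min over k of (A[1][0] + B[0][0] = 9 + 5 = 14, A[1][1] + B[1][0] = -2 + -5 = -7, A[1][2] + B[2][0] = 7 + 4 = 11) = -7 (attained at k = 1)
  C[1][1] = min over k of (A[1][0] + B[0][1] = 9 + 4 = 13, A[1][1] + B[1][1] = -2 + -4 = -6, A[1][2] + B[2][1] = 7 + 2 = 9) = -6 (attained at k = 1)
  C[1][2] = min over k of (A[1][0] + B[0][2] = 9 + 6 = 15, A[1][1] + B[1][2] = -2 + 10 = 8, A[1][2] + B[2][2] = 7 + 8 = 15) = 8 (attained at k = 1)
  C[2][0] = min over k of (A[2][0] + B[0][0] = 6 + 5 = 11, A[2][1] + B[1][0] = -4 + -5 = -9, A[2][2] + B[2][0] = 0 + 4 = 4) = -9 (attained at k = 1)
  C[2][1] = min over k of (A[2][0] + B[0][1] = 6 + 4 = 10, A[2][1] + B[1][1] = -4 + -4 = -8, A[2][2] + B[2][1] = 0 + 2 = 2) = -8 (attained at k = 1)
  C[2][2] = min over k of (A[2][0] + B[0][2] = 6 + 6 = 12, A[2][1] + B[1][2] = -4 + 10 = 6, A[2][2] + B[2][2] = 0 + 8 = 8) = 6 (attained at k = 1)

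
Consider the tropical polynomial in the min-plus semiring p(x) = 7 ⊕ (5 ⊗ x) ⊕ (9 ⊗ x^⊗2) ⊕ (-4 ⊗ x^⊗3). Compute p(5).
p(5) = 7

A tropical monomial a ⊗ x^⊗i evaluates to a + i · x. Evaluating each term at x = 5:
  Term 0 contributes 7 + 0 · 5 = 7
  Term 1 contributes 5 + 1 · 5 = 10
  Term 2 contributes 9 + 2 · 5 = 19
  Term 3 contributes -4 + 3 · 5 = 11
p(5) = ⊕ of these = min[7, 10, 19, 11] = 7.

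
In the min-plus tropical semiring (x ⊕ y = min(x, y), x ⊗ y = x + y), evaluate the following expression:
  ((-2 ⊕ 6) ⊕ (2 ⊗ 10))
((-2 ⊕ 6) ⊕ (2 ⊗ 10)) = -2

Expand innermost to outermost. Recall ⊕ takes the minimum of its arguments and ⊗ takes their sum. Working out the expression ((-2 ⊕ 6) ⊕ (2 ⊗ 10)) gives -2.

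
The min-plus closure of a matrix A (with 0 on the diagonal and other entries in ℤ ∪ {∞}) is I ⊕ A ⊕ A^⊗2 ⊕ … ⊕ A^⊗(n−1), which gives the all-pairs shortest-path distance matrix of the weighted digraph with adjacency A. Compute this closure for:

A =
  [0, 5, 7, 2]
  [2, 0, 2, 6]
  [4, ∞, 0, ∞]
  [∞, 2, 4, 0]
Closure =
  [0, 4, 6, 2]
  [2, 0, 2, 4]
  [4, 8, 0, 6]
  [4, 2, 4, 0]

This is the Floyd-Warshall all-pairs shortest-path computation. For each intermediate vertex k = 0, 1, …, 3, update dist[i][j] ← min(dist[i][j], dist[i][k] + dist[k][j]). The final matrix gives, for each (i, j), the minimum total weight of any directed path from i to j (possibly empty when i = j).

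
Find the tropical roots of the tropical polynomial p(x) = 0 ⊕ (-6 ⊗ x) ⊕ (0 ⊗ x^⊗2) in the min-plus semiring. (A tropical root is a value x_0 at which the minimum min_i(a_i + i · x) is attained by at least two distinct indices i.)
Roots: {-6, 6}

Each tropical root is a break point of the lower envelope of the lines y = a_i + i · x (there are 3 lines, with slopes 0, 1, ..., 2). Only the lines that attain the minimum somewhere contribute to roots; other lines are dominated. Here the surviving (envelope) indices are i = 2, i = 1, i = 0.
Intersections between consecutive envelope lines give the roots: for adjacent envelope indices i < j the intersection is x = (a_i − a_j) / (j − i). Reading off the sorted break points: {-6, 6}.
Verification: at each break x_0, at least two indices attain the minimum of min_i(a_i + i · x_0).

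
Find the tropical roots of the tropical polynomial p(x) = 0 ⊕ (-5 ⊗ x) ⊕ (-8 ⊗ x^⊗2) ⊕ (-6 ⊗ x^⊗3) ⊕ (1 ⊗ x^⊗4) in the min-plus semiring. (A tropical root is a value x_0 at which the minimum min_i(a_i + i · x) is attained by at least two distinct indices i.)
Roots: {-7, -2, 3, 5}

Each tropical root is a break point of the lower envelope of the lines y = a_i + i · x (there are 5 lines, with slopes 0, 1, ..., 4). Only the lines that attain the minimum somewhere contribute to roots; other lines are dominated. Here the surviving (envelope) indices are i = 4, i = 3, i = 2, i = 1, i = 0.
Intersections between consecutive envelope lines give the roots: for adjacent envelope indices i < j the intersection is x = (a_i − a_j) / (j − i). Reading off the sorted break points: {-7, -2, 3, 5}.
Verification: at each break x_0, at least two indices attain the minimum of min_i(a_i + i · x_0).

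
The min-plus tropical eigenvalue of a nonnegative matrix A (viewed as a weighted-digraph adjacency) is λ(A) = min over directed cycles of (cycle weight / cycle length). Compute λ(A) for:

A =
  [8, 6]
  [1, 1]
λ(A) = 1

Enumerate directed cycles and compute their means (weight / length). Sample:
  cycle 0 → 0: weight = 8, length = 1, mean = 8/1 ≈ 8.000
  cycle 1 → 1: weight = 1, length = 1, mean = 1/1 ≈ 1.000
  cycle 0 → 1 → 0: weight = 7, length = 2, mean = 7/2 ≈ 3.500
  cycle 1 → 0 → 1: weight = 7, length = 2, mean = 7/2 ≈ 3.500
Minimum mean = 1.000, attained e.g. along the cycle 1 → 1 with weight 1 and length 1. So λ(A) = 1/1 = 1.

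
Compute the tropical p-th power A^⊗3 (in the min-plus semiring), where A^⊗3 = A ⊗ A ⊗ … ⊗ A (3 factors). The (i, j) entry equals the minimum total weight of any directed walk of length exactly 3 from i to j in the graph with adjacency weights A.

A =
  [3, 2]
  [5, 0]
A^⊗3 =
  [7, 2]
  [5, 0]

Each entry (A^⊗3)_ij equals the minimum over all length-3 walks i = v_0 → v_1 → … → v_3 = j of Σ_t A[v_t][v_{t+1}]. For example, for (i, j) = (0, 1) we minimise over 4 possible intermediate vertex sequences; the minimum is 2, attained along the walk 0 → 1 → 1 → 1.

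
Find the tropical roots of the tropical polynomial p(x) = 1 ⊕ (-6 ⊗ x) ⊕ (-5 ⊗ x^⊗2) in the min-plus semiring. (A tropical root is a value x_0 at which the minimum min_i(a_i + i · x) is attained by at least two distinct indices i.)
Roots: {-1, 7}

Each tropical root is a break point of the lower envelope of the lines y = a_i + i · x (there are 3 lines, with slopes 0, 1, ..., 2). Only the lines that attain the minimum somewhere contribute to roots; other lines are dominated. Here the surviving (envelope) indices are i = 2, i = 1, i = 0.
Intersections between consecutive envelope lines give the roots: for adjacent envelope indices i < j the intersection is x = (a_i − a_j) / (j − i). Reading off the sorted break points: {-1, 7}.
Verification: at each break x_0, at least two indices attain the minimum of min_i(a_i + i · x_0).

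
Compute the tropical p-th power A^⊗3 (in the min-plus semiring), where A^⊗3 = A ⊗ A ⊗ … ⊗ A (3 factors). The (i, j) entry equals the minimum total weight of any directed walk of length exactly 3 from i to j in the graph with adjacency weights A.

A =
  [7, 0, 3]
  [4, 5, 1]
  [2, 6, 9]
A^⊗3 =
  [3, 4, 6]
  [8, 3, 5]
  [6, 7, 3]

Each entry (A^⊗3)_ij equals the minimum over all length-3 walks i = v_0 → v_1 → … → v_3 = j of Σ_t A[v_t][v_{t+1}]. For example, for (i, j) = (0, 2) we minimise over 9 possible intermediate vertex sequences; the minimum is 6, attained along the walk 0 → 1 → 1 → 2.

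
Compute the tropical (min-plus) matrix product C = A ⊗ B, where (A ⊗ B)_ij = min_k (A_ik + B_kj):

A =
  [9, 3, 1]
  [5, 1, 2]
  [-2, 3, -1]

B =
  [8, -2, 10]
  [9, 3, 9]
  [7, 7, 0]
A ⊗ B =
  [8, 6, 1]
  [9, 3, 2]
  [6, -4, -1]

Apply the min-plus product entry-by-entry:
  C[0][0] = min over k of (A[0][0] + B[0][0] = 9 + 8 = 17, A[0][1] + B[1][0] = 3 + 9 = 12, A[0][2] + B[2][0] = 1 + 7 = 8) = 8 (attained at k = 2)
  C[0][1] = min over k of (A[0][0] + B[0][1] = 9 + -2 = 7, A[0][1] + B[1][1] = 3 + 3 = 6, A[0][2] + B[2][1] = 1 + 7 = 8) = 6 (attained at k = 1)
  C[0][2] = min over k of (A[0][0] + B[0][2] = 9 + 10 = 19, A[0][1] + B[1][2] = 3 + 9 = 12, A[0][2] + B[2][2] = 1 + 0 = 1) = 1 (attained at k = 2)
  C[1][0] = min over k of (A[1][0] + B[0][0] = 5 + 8 = 13, A[1][1] + B[1][0] = 1 + 9 = 10, A[1][2] + B[2][0] = 2 + 7 = 9) = 9 (attained at k = 2)
  C[1][1] = min over k of (A[1][0] + B[0][1] = 5 + -2 = 3, A[1][1] + B[1][1] = 1 + 3 = 4, A[1][2] + B[2][1] = 2 + 7 = 9) = 3 (attained at k = 0)
  C[1][2] = min over k of (A[1][0] + B[0][2] = 5 + 10 = 15, A[1][1] + B[1][2] = 1 + 9 = 10, A[1][2] + B[2][2] = 2 + 0 = 2) = 2 (attained at k = 2)
  C[2][0] = min over k of (A[2][0] + B[0][0] = -2 + 8 = 6, A[2][1] + B[1][0] = 3 + 9 = 12, A[2][2] + B[2][0] = -1 + 7 = 6) = 6 (attained at k = 0)
  C[2][1] = min over k of (A[2][0] + B[0][1] = -2 + -2 = -4, A[2][1] + B[1][1] = 3 + 3 = 6, A[2][2] + B[2][1] = -1 + 7 = 6) = -4 (attained at k = 0)
  C[2][2] = min over k of (A[2][0] + B[0][2] = -2 + 10 = 8, A[2][1] + B[1][2] = 3 + 9 = 12, A[2][2] + B[2][2] = -1 + 0 = -1) = -1 (attained at k = 2)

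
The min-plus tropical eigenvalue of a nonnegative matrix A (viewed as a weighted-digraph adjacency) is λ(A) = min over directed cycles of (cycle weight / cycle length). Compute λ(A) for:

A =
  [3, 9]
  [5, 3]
λ(A) = 3

Enumerate directed cycles and compute their means (weight / length). Sample:
  cycle 0 → 0: weight = 3, length = 1, mean = 3/1 ≈ 3.000
  cycle 1 → 1: weight = 3, length = 1, mean = 3/1 ≈ 3.000
  cycle 0 → 1 → 0: weight = 14, length = 2, mean = 14/2 ≈ 7.000
  cycle 1 → 0 → 1: weight = 14, length = 2, mean = 14/2 ≈ 7.000
Minimum mean = 3.000, attained e.g. along the cycle 0 → 0 with weight 3 and length 1. So λ(A) = 3/1 = 3.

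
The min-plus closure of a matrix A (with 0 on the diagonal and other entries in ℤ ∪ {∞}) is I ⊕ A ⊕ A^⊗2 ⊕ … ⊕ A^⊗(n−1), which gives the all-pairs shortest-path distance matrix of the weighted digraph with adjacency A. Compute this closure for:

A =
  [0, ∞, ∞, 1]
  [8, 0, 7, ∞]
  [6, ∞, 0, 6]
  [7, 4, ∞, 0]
Closure =
  [0, 5, 12, 1]
  [8, 0, 7, 9]
  [6, 10, 0, 6]
  [7, 4, 11, 0]

This is the Floyd-Warshall all-pairs shortest-path computation. For each intermediate vertex k = 0, 1, …, 3, update dist[i][j] ← min(dist[i][j], dist[i][k] + dist[k][j]). The final matrix gives, for each (i, j), the minimum total weight of any directed path from i to j (possibly empty when i = j).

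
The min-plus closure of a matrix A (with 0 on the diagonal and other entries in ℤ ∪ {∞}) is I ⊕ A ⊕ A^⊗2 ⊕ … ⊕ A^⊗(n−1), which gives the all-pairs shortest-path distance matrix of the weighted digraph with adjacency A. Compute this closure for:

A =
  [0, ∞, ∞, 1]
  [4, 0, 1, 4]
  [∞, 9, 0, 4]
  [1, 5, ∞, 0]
Closure =
  [0, 6, 7, 1]
  [4, 0, 1, 4]
  [5, 9, 0, 4]
  [1, 5, 6, 0]

This is the Floyd-Warshall all-pairs shortest-path computation. For each intermediate vertex k = 0, 1, …, 3, update dist[i][j] ← min(dist[i][j], dist[i][k] + dist[k][j]). The final matrix gives, for each (i, j), the minimum total weight of any directed path from i to j (possibly empty when i = j).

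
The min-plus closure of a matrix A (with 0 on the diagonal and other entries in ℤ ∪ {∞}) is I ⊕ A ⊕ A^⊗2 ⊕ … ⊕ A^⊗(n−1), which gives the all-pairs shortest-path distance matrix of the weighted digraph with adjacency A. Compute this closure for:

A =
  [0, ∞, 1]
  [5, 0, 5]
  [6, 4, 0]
Closure =
  [0, 5, 1]
  [5, 0, 5]
  [6, 4, 0]

This is the Floyd-Warshall all-pairs shortest-path computation. For each intermediate vertex k = 0, 1, …, 2, update dist[i][j] ← min(dist[i][j], dist[i][k] + dist[k][j]). The final matrix gives, for each (i, j), the minimum total weight of any directed path from i to j (possibly empty when i = j).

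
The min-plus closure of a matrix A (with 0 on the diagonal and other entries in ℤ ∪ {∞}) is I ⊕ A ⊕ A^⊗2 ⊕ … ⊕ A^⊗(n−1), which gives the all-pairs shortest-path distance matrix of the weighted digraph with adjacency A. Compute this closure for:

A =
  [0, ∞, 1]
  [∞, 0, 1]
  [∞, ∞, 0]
Closure =
  [0, ∞, 1]
  [∞, 0, 1]
  [∞, ∞, 0]

This is the Floyd-Warshall all-pairs shortest-path computation. For each intermediate vertex k = 0, 1, …, 2, update dist[i][j] ← min(dist[i][j], dist[i][k] + dist[k][j]). The final matrix gives, for each (i, j), the minimum total weight of any directed path from i to j (possibly empty when i = j).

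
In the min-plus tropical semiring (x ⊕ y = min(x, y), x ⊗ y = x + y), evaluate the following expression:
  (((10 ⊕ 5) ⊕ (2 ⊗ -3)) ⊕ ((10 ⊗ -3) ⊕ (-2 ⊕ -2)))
(((10 ⊕ 5) ⊕ (2 ⊗ -3)) ⊕ ((10 ⊗ -3) ⊕ (-2 ⊕ -2))) = -2

Expand innermost to outermost. Recall ⊕ takes the minimum of its arguments and ⊗ takes their sum. Working out the expression (((10 ⊕ 5) ⊕ (2 ⊗ -3)) ⊕ ((10 ⊗ -3) ⊕ (-2 ⊕ -2))) gives -2.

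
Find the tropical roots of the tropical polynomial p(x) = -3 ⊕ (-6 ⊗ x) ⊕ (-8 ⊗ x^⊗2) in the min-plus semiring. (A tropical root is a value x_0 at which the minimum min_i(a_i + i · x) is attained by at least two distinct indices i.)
Roots: {2, 3}

Each tropical root is a break point of the lower envelope of the lines y = a_i + i · x (there are 3 lines, with slopes 0, 1, ..., 2). Only the lines that attain the minimum somewhere contribute to roots; other lines are dominated. Here the surviving (envelope) indices are i = 2, i = 1, i = 0.
Intersections between consecutive envelope lines give the roots: for adjacent envelope indices i < j the intersection is x = (a_i − a_j) / (j − i). Reading off the sorted break points: {2, 3}.
Verification: at each break x_0, at least two indices attain the minimum of min_i(a_i + i · x_0).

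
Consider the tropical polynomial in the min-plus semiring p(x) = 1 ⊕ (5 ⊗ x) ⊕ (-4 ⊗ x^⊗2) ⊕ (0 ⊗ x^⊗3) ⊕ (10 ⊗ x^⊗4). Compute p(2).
p(2) = 0

A tropical monomial a ⊗ x^⊗i evaluates to a + i · x. Evaluating each term at x = 2:
  Term 0 contributes 1 + 0 · 2 = 1
  Term 1 contributes 5 + 1 · 2 = 7
  Term 2 contributes -4 + 2 · 2 = 0
  Term 3 contributes 0 + 3 · 2 = 6
  Term 4 contributes 10 + 4 · 2 = 18
p(2) = ⊕ of these = min[1, 7, 0, 6, 18] = 0.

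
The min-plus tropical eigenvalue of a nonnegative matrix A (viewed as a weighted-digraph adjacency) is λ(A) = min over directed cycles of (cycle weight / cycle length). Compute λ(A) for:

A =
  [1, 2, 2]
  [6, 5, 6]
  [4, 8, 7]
λ(A) = 1

Enumerate directed cycles and compute their means (weight / length). Sample:
  cycle 0 → 0: weight = 1, length = 1, mean = 1/1 ≈ 1.000
  cycle 1 → 1: weight = 5, length = 1, mean = 5/1 ≈ 5.000
  cycle 2 → 2: weight = 7, length = 1, mean = 7/1 ≈ 7.000
  cycle 0 → 1 → 0: weight = 8, length = 2, mean = 8/2 ≈ 4.000
  cycle 0 → 2 → 0: weight = 6, length = 2, mean = 6/2 ≈ 3.000
  cycle 1 → 0 → 1: weight = 8, length = 2, mean = 8/2 ≈ 4.000
Minimum mean = 1.000, attained e.g. along the cycle 0 → 0 with weight 1 and length 1. So λ(A) = 1/1 = 1.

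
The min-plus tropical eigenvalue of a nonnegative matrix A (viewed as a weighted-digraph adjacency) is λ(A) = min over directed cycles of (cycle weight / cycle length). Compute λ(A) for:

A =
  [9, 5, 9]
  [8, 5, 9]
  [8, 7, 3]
λ(A) = 3

Enumerate directed cycles and compute their means (weight / length). Sample:
  cycle 0 → 0: weight = 9, length = 1, mean = 9/1 ≈ 9.000
  cycle 1 → 1: weight = 5, length = 1, mean = 5/1 ≈ 5.000
  cycle 2 → 2: weight = 3, length = 1, mean = 3/1 ≈ 3.000
  cycle 0 → 1 → 0: weight = 13, length = 2, mean = 13/2 ≈ 6.500
  cycle 0 → 2 → 0: weight = 17, length = 2, mean = 17/2 ≈ 8.500
  cycle 1 → 0 → 1: weight = 13, length = 2, mean = 13/2 ≈ 6.500
Minimum mean = 3.000, attained e.g. along the cycle 2 → 2 with weight 3 and length 1. So λ(A) = 3/1 = 3.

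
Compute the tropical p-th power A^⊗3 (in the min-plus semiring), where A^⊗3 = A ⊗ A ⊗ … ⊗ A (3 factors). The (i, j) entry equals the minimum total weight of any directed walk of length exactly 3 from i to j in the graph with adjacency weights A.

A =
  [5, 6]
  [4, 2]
A^⊗3 =
  [12, 10]
  [8, 6]

Each entry (A^⊗3)_ij equals the minimum over all length-3 walks i = v_0 → v_1 → … → v_3 = j of Σ_t A[v_t][v_{t+1}]. For example, for (i, j) = (0, 1) we minimise over 4 possible intermediate vertex sequences; the minimum is 10, attained along the walk 0 → 1 → 1 → 1.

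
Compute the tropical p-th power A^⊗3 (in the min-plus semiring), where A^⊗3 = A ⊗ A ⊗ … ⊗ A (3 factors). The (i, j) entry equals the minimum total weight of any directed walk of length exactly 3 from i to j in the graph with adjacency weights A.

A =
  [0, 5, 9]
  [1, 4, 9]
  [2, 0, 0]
A^⊗3 =
  [0, 5, 9]
  [1, 6, 9]
  [1, 0, 0]

Each entry (A^⊗3)_ij equals the minimum over all length-3 walks i = v_0 → v_1 → … → v_3 = j of Σ_t A[v_t][v_{t+1}]. For example, for (i, j) = (0, 2) we minimise over 9 possible intermediate vertex sequences; the minimum is 9, attained along the walk 0 → 0 → 0 → 2.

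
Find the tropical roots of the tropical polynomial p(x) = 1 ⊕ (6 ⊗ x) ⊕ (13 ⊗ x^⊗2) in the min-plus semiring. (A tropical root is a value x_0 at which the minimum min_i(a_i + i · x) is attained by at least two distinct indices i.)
Roots: {-7, -5}

Each tropical root is a break point of the lower envelope of the lines y = a_i + i · x (there are 3 lines, with slopes 0, 1, ..., 2). Only the lines that attain the minimum somewhere contribute to roots; other lines are dominated. Here the surviving (envelope) indices are i = 2, i = 1, i = 0.
Intersections between consecutive envelope lines give the roots: for adjacent envelope indices i < j the intersection is x = (a_i − a_j) / (j − i). Reading off the sorted break points: {-7, -5}.
Verification: at each break x_0, at least two indices attain the minimum of min_i(a_i + i · x_0).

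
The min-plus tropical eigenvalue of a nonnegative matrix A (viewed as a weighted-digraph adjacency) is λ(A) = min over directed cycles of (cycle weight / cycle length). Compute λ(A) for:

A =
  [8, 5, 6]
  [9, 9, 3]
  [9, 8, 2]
λ(A) = 2

Enumerate directed cycles and compute their means (weight / length). Sample:
  cycle 0 → 0: weight = 8, length = 1, mean = 8/1 ≈ 8.000
  cycle 1 → 1: weight = 9, length = 1, mean = 9/1 ≈ 9.000
  cycle 2 → 2: weight = 2, length = 1, mean = 2/1 ≈ 2.000
  cycle 0 → 1 → 0: weight = 14, length = 2, mean = 14/2 ≈ 7.000
  cycle 0 → 2 → 0: weight = 15, length = 2, mean = 15/2 ≈ 7.500
  cycle 1 → 0 → 1: weight = 14, length = 2, mean = 14/2 ≈ 7.000
Minimum mean = 2.000, attained e.g. along the cycle 2 → 2 with weight 2 and length 1. So λ(A) = 2/1 = 2.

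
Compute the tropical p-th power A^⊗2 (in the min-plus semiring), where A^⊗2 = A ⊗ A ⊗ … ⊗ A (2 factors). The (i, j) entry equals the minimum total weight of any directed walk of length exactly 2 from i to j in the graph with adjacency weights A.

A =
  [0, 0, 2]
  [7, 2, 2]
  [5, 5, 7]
A^⊗2 =
  [0, 0, 2]
  [7, 4, 4]
  [5, 5, 7]

Each entry (A^⊗2)_ij equals the minimum over all length-2 walks i = v_0 → v_1 → … → v_2 = j of Σ_t A[v_t][v_{t+1}]. For example, for (i, j) = (0, 2) we minimise over 3 possible intermediate vertex sequences; the minimum is 2, attained along the walk 0 → 0 → 2.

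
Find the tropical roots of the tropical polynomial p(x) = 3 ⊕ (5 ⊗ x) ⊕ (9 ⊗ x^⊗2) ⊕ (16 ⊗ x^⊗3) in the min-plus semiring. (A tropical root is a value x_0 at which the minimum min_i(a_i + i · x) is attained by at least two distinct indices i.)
Roots: {-7, -4, -2}

Each tropical root is a break point of the lower envelope of the lines y = a_i + i · x (there are 4 lines, with slopes 0, 1, ..., 3). Only the lines that attain the minimum somewhere contribute to roots; other lines are dominated. Here the surviving (envelope) indices are i = 3, i = 2, i = 1, i = 0.
Intersections between consecutive envelope lines give the roots: for adjacent envelope indices i < j the intersection is x = (a_i − a_j) / (j − i). Reading off the sorted break points: {-7, -4, -2}.
Verification: at each break x_0, at least two indices attain the minimum of min_i(a_i + i · x_0).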